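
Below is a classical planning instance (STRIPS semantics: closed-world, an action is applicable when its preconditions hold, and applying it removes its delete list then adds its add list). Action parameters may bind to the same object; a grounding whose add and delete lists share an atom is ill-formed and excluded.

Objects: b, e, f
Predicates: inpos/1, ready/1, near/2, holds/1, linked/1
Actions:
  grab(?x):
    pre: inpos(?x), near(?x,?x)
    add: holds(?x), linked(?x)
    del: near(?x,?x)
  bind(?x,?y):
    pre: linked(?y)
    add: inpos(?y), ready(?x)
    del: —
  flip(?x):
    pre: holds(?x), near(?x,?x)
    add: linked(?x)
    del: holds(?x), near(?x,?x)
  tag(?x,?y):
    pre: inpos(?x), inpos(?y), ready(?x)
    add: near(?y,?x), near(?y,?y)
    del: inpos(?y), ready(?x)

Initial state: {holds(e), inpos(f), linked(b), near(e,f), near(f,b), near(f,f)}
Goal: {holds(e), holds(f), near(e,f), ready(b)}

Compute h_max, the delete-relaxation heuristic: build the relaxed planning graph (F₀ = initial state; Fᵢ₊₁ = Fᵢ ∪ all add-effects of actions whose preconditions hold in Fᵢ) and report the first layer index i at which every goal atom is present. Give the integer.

F0 = init (6 atoms)
F1 = F0 ∪ {holds(f), inpos(b), linked(f), ready(b), ready(e), ready(f)}  (12 atoms)
goal ⊆ F1  ⇒  h_max = 1

1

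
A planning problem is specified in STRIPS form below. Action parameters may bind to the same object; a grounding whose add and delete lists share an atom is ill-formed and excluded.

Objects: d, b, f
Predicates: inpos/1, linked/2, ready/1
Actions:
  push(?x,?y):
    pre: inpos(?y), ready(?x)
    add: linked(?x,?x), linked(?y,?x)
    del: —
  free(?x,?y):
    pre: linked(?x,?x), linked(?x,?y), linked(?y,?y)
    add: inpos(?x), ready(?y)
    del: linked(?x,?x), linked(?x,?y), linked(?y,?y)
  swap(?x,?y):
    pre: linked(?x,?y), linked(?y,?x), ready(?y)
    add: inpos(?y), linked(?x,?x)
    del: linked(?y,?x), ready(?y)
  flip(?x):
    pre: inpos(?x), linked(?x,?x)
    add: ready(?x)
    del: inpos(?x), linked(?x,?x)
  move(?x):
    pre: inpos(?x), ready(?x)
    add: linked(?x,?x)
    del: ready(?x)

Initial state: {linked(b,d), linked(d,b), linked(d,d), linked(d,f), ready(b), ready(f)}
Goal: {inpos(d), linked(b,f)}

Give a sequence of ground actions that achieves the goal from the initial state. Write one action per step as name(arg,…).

free(d,d); swap(d,b); push(f,b)

1. free(d,d)  →  {inpos(d), linked(b,d), linked(d,b), linked(d,f), ready(b), ready(d), ready(f)}
2. swap(d,b)  →  {inpos(b), inpos(d), linked(d,b), linked(d,d), linked(d,f), ready(d), ready(f)}
3. push(f,b)  →  {inpos(b), inpos(d), linked(b,f), linked(d,b), linked(d,d), linked(d,f), linked(f,f), ready(d), ready(f)}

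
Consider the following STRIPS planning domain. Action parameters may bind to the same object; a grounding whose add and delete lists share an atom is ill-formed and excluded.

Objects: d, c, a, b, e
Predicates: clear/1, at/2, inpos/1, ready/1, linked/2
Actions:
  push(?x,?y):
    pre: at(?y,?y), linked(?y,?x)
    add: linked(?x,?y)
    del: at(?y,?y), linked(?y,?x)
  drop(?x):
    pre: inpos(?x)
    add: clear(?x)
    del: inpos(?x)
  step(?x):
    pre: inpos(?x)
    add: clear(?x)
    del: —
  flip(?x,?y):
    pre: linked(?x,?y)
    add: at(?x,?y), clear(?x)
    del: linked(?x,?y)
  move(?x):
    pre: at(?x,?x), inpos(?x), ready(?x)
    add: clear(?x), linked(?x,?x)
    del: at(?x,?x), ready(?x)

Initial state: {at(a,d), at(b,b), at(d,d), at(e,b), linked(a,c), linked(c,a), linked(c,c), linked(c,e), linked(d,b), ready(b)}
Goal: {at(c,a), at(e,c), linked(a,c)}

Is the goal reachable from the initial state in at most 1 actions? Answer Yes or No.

1. flip(c,c)  →  {at(a,d), at(b,b), at(c,c), at(d,d), at(e,b), clear(c), linked(a,c), linked(c,a), linked(c,e), linked(d,b), ready(b)}
2. push(e,c)  →  {at(a,d), at(b,b), at(d,d), at(e,b), clear(c), linked(a,c), linked(c,a), linked(d,b), linked(e,c), ready(b)}
3. flip(c,a)  →  {at(a,d), at(b,b), at(c,a), at(d,d), at(e,b), clear(c), linked(a,c), linked(d,b), linked(e,c), ready(b)}
4. flip(e,c)  →  {at(a,d), at(b,b), at(c,a), at(d,d), at(e,b), at(e,c), clear(c), clear(e), linked(a,c), linked(d,b), ready(b)}
optimal plan length = 4; 4 > 1

No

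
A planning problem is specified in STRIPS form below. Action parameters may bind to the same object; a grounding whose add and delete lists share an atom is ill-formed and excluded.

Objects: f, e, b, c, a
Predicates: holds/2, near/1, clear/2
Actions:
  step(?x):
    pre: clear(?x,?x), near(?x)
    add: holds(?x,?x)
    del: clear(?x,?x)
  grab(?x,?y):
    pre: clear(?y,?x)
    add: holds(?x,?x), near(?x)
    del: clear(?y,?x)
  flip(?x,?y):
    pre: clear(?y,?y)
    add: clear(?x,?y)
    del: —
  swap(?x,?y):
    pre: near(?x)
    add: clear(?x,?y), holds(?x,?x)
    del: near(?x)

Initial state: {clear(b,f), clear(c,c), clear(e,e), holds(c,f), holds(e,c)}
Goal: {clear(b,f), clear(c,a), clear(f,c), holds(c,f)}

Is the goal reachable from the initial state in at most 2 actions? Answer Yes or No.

No

1. flip(f,c)  →  {clear(b,f), clear(c,c), clear(e,e), clear(f,c), holds(c,f), holds(e,c)}
2. grab(c,c)  →  {clear(b,f), clear(e,e), clear(f,c), holds(c,c), holds(c,f), holds(e,c), near(c)}
3. swap(c,a)  →  {clear(b,f), clear(c,a), clear(e,e), clear(f,c), holds(c,c), holds(c,f), holds(e,c)}
optimal plan length = 3; 3 > 2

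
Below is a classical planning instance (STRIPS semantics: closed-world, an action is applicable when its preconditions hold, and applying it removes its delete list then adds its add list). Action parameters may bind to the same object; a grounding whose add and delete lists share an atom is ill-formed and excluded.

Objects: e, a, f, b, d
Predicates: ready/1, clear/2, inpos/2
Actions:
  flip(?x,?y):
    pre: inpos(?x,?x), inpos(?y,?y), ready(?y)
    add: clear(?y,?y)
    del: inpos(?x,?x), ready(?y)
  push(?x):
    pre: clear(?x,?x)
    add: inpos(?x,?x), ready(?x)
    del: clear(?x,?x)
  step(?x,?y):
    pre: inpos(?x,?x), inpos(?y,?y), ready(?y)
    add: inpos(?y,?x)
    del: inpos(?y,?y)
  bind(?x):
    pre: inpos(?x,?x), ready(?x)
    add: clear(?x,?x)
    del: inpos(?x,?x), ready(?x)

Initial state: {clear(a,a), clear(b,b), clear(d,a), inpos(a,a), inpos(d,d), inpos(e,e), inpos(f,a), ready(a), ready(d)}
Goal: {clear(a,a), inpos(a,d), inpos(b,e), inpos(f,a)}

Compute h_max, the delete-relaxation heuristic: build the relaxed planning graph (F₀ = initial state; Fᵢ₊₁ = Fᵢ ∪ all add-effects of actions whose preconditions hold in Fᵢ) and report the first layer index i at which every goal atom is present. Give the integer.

F0 = init (9 atoms)
F1 = F0 ∪ {clear(d,d), inpos(a,d), inpos(a,e), inpos(b,b), inpos(d,a), inpos(d,e), ready(b)}  (16 atoms)
F2 = F1 ∪ {inpos(a,b), inpos(b,a), inpos(b,d), inpos(b,e), inpos(d,b)}  (21 atoms)
goal ⊆ F2  ⇒  h_max = 2

2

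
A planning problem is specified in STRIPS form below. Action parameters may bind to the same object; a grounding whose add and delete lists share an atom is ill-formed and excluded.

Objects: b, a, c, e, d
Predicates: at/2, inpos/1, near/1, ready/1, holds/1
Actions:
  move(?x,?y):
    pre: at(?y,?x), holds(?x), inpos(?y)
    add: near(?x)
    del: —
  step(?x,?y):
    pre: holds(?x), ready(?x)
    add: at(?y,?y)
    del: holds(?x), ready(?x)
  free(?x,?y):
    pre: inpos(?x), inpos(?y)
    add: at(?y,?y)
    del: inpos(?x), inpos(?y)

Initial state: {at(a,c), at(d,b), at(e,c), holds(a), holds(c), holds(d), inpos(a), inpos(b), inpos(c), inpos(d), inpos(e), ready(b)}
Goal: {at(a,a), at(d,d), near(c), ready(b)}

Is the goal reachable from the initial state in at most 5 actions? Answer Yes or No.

Yes

1. move(c,a)  →  {at(a,c), at(d,b), at(e,c), holds(a), holds(c), holds(d), inpos(a), inpos(b), inpos(c), inpos(d), inpos(e), near(c), ready(b)}
2. free(b,a)  →  {at(a,a), at(a,c), at(d,b), at(e,c), holds(a), holds(c), holds(d), inpos(c), inpos(d), inpos(e), near(c), ready(b)}
3. free(c,d)  →  {at(a,a), at(a,c), at(d,b), at(d,d), at(e,c), holds(a), holds(c), holds(d), inpos(e), near(c), ready(b)}
optimal plan length = 3; 3 ≤ 5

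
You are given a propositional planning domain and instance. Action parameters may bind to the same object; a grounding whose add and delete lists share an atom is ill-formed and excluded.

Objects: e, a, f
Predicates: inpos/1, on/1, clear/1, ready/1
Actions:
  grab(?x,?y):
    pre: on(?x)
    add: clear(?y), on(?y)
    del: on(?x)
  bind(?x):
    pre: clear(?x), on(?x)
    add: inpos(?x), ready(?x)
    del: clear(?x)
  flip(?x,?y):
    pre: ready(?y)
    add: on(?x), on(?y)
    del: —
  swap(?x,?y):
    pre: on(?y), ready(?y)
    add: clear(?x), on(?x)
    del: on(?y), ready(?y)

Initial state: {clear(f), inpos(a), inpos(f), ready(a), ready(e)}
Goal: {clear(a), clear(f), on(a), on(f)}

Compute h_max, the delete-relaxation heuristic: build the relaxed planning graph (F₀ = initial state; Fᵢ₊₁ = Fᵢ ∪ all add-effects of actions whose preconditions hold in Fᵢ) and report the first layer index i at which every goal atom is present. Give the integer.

2

F0 = init (5 atoms)
F1 = F0 ∪ {on(a), on(e), on(f)}  (8 atoms)
F2 = F1 ∪ {clear(a), clear(e), ready(f)}  (11 atoms)
goal ⊆ F2  ⇒  h_max = 2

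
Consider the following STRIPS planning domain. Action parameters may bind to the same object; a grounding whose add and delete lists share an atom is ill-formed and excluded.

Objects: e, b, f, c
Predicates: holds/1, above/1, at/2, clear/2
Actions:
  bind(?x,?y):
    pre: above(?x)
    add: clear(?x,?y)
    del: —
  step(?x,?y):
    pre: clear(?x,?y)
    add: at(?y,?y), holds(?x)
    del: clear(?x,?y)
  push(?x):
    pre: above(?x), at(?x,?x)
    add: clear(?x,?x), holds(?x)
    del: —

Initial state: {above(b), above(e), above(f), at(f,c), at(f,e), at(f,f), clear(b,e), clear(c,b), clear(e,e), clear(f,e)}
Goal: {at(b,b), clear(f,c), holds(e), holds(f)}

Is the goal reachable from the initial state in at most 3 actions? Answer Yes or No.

No

1. bind(e,b)  →  {above(b), above(e), above(f), at(f,c), at(f,e), at(f,f), clear(b,e), clear(c,b), clear(e,b), clear(e,e), clear(f,e)}
2. bind(f,c)  →  {above(b), above(e), above(f), at(f,c), at(f,e), at(f,f), clear(b,e), clear(c,b), clear(e,b), clear(e,e), clear(f,c), clear(f,e)}
3. step(e,b)  →  {above(b), above(e), above(f), at(b,b), at(f,c), at(f,e), at(f,f), clear(b,e), clear(c,b), clear(e,e), clear(f,c), clear(f,e), holds(e)}
4. step(f,e)  →  {above(b), above(e), above(f), at(b,b), at(e,e), at(f,c), at(f,e), at(f,f), clear(b,e), clear(c,b), clear(e,e), clear(f,c), holds(e), holds(f)}
optimal plan length = 4; 4 > 3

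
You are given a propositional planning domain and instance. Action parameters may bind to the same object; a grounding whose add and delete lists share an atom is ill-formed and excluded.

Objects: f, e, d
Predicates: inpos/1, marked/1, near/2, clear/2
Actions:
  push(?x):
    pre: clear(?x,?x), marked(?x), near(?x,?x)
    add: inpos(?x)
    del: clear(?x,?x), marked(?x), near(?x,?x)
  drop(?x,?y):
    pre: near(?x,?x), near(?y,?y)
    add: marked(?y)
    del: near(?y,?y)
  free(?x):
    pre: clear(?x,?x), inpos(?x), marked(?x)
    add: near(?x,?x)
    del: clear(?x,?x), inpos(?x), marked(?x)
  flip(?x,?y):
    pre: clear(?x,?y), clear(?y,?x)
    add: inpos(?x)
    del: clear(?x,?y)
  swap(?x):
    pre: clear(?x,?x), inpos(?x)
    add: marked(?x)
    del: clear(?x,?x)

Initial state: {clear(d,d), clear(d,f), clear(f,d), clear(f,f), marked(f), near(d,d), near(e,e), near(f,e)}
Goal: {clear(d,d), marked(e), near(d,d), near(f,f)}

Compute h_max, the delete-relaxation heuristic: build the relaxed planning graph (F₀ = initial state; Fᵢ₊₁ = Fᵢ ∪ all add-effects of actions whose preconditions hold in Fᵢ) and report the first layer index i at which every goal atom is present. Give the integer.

2

F0 = init (8 atoms)
F1 = F0 ∪ {inpos(d), inpos(f), marked(d), marked(e)}  (12 atoms)
F2 = F1 ∪ {near(f,f)}  (13 atoms)
goal ⊆ F2  ⇒  h_max = 2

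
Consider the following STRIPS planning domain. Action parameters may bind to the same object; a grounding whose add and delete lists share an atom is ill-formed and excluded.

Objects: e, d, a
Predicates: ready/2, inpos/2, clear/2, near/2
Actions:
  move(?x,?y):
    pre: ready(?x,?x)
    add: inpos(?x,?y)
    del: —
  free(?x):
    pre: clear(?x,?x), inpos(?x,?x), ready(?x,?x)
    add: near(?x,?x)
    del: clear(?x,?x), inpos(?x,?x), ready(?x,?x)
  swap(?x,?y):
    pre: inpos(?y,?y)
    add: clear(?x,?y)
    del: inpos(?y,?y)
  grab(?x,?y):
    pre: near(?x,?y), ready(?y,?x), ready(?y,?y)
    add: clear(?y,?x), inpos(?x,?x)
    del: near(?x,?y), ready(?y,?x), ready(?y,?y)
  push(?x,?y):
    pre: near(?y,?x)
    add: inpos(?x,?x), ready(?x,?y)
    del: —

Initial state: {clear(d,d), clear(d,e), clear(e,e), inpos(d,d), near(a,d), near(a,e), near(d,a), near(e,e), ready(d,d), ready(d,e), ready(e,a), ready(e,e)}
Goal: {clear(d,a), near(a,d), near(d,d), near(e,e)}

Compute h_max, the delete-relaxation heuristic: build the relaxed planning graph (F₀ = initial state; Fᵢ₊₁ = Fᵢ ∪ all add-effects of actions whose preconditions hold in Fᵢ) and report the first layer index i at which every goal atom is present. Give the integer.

F0 = init (12 atoms)
F1 = F0 ∪ {clear(a,d), clear(e,a), clear(e,d), inpos(a,a), inpos(d,a), inpos(d,e), inpos(e,a), inpos(e,d), inpos(e,e), near(d,d), ready(a,d), ready(d,a)}  (24 atoms)
F2 = F1 ∪ {clear(a,a), clear(a,e), clear(d,a)}  (27 atoms)
goal ⊆ F2  ⇒  h_max = 2

2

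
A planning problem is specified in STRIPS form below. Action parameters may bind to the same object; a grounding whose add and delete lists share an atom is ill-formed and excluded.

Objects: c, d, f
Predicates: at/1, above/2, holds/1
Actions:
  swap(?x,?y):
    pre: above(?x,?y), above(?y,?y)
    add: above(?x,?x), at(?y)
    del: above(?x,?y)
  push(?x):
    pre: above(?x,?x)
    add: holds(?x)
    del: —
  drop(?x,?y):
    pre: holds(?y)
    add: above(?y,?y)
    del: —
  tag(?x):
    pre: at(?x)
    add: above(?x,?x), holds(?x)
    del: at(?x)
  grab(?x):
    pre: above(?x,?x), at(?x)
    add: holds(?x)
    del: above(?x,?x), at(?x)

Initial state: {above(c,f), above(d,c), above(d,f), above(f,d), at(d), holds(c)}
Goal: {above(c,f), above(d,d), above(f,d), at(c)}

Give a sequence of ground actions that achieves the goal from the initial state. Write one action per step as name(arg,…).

drop(c,c); swap(d,c)

1. drop(c,c)  →  {above(c,c), above(c,f), above(d,c), above(d,f), above(f,d), at(d), holds(c)}
2. swap(d,c)  →  {above(c,c), above(c,f), above(d,d), above(d,f), above(f,d), at(c), at(d), holds(c)}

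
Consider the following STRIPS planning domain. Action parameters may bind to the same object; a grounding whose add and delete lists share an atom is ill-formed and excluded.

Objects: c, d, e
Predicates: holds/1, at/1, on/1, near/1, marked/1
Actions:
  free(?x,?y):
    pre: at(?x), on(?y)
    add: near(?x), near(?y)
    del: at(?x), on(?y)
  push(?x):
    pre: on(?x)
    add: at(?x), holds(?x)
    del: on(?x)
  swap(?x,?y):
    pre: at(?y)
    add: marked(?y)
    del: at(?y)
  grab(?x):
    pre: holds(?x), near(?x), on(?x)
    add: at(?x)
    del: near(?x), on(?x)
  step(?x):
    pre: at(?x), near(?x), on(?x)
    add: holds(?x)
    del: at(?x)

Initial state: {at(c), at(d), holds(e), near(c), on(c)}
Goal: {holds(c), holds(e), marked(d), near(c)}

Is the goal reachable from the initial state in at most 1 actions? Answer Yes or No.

1. push(c)  →  {at(c), at(d), holds(c), holds(e), near(c)}
2. swap(c,d)  →  {at(c), holds(c), holds(e), marked(d), near(c)}
optimal plan length = 2; 2 > 1

No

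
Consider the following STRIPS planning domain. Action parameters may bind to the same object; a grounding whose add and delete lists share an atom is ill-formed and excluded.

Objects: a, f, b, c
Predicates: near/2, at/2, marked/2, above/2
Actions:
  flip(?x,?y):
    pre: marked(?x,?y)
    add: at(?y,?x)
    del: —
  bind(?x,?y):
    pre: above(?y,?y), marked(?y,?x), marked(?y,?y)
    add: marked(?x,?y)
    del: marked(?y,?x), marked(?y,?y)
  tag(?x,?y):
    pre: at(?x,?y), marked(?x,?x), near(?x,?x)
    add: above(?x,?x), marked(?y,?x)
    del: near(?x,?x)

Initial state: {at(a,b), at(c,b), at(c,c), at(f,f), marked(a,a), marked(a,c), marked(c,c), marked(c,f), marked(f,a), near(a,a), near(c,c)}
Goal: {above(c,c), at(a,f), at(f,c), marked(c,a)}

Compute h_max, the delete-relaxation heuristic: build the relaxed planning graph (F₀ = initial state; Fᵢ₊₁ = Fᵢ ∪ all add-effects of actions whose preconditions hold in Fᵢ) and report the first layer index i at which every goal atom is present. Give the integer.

2

F0 = init (11 atoms)
F1 = F0 ∪ {above(a,a), above(c,c), at(a,a), at(a,f), at(c,a), at(f,c), marked(b,a), marked(b,c)}  (19 atoms)
F2 = F1 ∪ {marked(c,a), marked(f,c)}  (21 atoms)
goal ⊆ F2  ⇒  h_max = 2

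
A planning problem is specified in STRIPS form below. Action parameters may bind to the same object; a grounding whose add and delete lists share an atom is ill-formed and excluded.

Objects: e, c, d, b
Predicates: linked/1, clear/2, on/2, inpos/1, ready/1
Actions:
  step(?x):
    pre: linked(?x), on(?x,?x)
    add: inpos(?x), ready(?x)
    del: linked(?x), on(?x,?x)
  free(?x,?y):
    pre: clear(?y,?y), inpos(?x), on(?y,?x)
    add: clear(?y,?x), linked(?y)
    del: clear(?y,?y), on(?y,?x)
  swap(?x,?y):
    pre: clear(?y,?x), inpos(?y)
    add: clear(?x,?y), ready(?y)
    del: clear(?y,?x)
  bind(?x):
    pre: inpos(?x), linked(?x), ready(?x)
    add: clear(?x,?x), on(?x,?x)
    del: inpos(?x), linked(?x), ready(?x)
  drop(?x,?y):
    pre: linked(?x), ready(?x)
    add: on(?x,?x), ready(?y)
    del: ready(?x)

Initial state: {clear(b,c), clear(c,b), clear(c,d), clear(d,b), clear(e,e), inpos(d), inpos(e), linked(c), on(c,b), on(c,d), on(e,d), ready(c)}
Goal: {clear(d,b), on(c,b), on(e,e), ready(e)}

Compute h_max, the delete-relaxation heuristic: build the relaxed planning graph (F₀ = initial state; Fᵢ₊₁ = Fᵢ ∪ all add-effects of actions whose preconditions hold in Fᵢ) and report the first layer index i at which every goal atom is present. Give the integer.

F0 = init (12 atoms)
F1 = F0 ∪ {clear(b,d), clear(e,d), linked(e), on(c,c), ready(b), ready(d), ready(e)}  (19 atoms)
F2 = F1 ∪ {clear(d,e), inpos(c), on(e,e)}  (22 atoms)
goal ⊆ F2  ⇒  h_max = 2

2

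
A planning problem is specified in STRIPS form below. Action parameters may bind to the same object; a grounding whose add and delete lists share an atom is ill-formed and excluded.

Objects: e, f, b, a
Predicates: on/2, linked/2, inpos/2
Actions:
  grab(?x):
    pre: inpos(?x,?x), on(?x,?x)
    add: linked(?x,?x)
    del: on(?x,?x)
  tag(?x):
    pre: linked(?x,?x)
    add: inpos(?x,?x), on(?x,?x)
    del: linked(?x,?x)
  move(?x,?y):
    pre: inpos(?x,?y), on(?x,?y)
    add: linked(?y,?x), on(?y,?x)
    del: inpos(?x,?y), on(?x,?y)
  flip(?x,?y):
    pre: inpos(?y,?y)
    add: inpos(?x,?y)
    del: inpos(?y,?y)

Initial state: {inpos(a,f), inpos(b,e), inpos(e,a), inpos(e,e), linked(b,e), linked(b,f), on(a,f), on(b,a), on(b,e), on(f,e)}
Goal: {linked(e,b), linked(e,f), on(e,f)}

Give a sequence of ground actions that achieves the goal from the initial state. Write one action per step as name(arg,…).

1. move(b,e)  →  {inpos(a,f), inpos(e,a), inpos(e,e), linked(b,e), linked(b,f), linked(e,b), on(a,f), on(b,a), on(e,b), on(f,e)}
2. flip(f,e)  →  {inpos(a,f), inpos(e,a), inpos(f,e), linked(b,e), linked(b,f), linked(e,b), on(a,f), on(b,a), on(e,b), on(f,e)}
3. move(f,e)  →  {inpos(a,f), inpos(e,a), linked(b,e), linked(b,f), linked(e,b), linked(e,f), on(a,f), on(b,a), on(e,b), on(e,f)}

move(b,e); flip(f,e); move(f,e)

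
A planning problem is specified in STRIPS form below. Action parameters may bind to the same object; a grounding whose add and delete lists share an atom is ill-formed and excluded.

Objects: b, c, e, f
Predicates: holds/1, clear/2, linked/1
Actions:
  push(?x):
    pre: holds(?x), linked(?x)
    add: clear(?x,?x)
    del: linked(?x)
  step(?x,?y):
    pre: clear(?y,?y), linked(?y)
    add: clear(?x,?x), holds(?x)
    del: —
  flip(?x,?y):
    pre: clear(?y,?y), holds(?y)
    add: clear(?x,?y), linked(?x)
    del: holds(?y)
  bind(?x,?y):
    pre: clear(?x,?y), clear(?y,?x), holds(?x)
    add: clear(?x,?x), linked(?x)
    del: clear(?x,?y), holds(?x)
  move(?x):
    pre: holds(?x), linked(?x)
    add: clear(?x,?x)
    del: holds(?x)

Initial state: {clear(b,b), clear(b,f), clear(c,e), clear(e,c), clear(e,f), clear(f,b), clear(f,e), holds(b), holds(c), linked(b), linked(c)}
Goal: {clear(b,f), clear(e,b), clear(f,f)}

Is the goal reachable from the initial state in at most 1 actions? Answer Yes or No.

No

1. step(f,b)  →  {clear(b,b), clear(b,f), clear(c,e), clear(e,c), clear(e,f), clear(f,b), clear(f,e), clear(f,f), holds(b), holds(c), holds(f), linked(b), linked(c)}
2. flip(e,b)  →  {clear(b,b), clear(b,f), clear(c,e), clear(e,b), clear(e,c), clear(e,f), clear(f,b), clear(f,e), clear(f,f), holds(c), holds(f), linked(b), linked(c), linked(e)}
optimal plan length = 2; 2 > 1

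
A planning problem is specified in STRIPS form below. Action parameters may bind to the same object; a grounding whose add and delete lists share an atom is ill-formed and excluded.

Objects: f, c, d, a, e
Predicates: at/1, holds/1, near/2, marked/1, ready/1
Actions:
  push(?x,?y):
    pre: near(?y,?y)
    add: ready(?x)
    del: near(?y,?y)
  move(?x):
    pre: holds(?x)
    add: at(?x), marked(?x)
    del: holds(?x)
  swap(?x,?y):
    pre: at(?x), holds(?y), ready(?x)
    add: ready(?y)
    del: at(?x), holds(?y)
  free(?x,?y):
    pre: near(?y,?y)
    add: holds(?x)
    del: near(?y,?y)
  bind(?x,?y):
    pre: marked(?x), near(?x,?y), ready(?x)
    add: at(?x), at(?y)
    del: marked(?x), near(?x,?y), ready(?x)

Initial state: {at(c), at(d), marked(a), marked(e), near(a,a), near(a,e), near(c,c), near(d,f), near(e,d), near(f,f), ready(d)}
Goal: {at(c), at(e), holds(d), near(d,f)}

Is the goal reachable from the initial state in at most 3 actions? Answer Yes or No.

1. push(a,f)  →  {at(c), at(d), marked(a), marked(e), near(a,a), near(a,e), near(c,c), near(d,f), near(e,d), ready(a), ready(d)}
2. free(d,c)  →  {at(c), at(d), holds(d), marked(a), marked(e), near(a,a), near(a,e), near(d,f), near(e,d), ready(a), ready(d)}
3. bind(a,e)  →  {at(a), at(c), at(d), at(e), holds(d), marked(e), near(a,a), near(d,f), near(e,d), ready(d)}
optimal plan length = 3; 3 ≤ 3

Yes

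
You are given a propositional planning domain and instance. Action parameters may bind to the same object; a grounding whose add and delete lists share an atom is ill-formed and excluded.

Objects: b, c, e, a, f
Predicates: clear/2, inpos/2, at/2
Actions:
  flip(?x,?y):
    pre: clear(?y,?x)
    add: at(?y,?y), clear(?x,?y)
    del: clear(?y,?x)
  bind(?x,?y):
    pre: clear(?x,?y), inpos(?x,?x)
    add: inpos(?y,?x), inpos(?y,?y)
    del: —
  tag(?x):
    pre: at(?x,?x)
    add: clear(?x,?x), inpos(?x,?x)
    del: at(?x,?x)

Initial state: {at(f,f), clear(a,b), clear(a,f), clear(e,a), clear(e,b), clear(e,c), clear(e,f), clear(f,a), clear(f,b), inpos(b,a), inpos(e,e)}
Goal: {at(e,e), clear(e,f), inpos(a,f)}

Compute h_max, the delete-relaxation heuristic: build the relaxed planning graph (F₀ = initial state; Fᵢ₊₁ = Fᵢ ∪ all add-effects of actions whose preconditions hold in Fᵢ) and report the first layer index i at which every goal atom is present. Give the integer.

F0 = init (11 atoms)
F1 = F0 ∪ {at(a,a), at(e,e), clear(a,e), clear(b,a), clear(b,e), clear(b,f), clear(c,e), clear(f,e), clear(f,f), inpos(a,a), inpos(a,e), inpos(b,b), inpos(b,e), inpos(c,c), inpos(c,e), inpos(f,e), inpos(f,f)}  (28 atoms)
F2 = F1 ∪ {at(b,b), at(c,c), clear(a,a), clear(e,e), inpos(a,b), inpos(a,f), inpos(b,f), inpos(e,a), inpos(e,b), inpos(e,c), inpos(e,f), inpos(f,a), inpos(f,b)}  (41 atoms)
goal ⊆ F2  ⇒  h_max = 2

2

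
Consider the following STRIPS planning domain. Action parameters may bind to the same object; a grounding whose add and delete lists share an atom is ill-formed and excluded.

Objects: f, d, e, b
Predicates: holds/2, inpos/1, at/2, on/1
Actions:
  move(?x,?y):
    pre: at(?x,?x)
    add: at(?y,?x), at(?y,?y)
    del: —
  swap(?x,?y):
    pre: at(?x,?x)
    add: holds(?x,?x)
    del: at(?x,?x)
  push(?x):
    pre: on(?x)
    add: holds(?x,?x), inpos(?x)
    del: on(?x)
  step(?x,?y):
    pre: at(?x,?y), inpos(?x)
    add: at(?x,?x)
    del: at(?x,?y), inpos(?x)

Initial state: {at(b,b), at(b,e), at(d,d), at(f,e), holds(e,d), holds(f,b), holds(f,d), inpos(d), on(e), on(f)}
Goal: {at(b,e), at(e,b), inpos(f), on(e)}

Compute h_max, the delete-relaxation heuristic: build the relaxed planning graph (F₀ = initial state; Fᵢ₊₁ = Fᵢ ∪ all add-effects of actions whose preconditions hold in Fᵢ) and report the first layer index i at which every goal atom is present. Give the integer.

F0 = init (10 atoms)
F1 = F0 ∪ {at(b,d), at(d,b), at(e,b), at(e,d), at(e,e), at(f,b), at(f,d), at(f,f), holds(b,b), holds(d,d), holds(e,e), holds(f,f), inpos(e), inpos(f)}  (24 atoms)
goal ⊆ F1  ⇒  h_max = 1

1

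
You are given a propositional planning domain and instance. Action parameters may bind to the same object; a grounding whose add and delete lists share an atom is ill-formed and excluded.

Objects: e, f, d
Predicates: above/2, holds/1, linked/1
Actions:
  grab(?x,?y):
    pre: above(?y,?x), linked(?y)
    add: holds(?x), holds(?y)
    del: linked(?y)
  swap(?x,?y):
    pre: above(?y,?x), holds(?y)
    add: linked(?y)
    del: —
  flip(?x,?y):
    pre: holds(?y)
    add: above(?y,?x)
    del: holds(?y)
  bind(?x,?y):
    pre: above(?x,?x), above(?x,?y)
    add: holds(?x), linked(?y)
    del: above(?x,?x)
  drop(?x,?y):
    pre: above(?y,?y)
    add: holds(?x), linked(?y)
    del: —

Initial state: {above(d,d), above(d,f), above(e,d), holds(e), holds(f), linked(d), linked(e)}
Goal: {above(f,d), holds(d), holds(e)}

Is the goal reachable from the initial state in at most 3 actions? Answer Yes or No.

1. grab(f,d)  →  {above(d,d), above(d,f), above(e,d), holds(d), holds(e), holds(f), linked(e)}
2. flip(d,f)  →  {above(d,d), above(d,f), above(e,d), above(f,d), holds(d), holds(e), linked(e)}
optimal plan length = 2; 2 ≤ 3

Yes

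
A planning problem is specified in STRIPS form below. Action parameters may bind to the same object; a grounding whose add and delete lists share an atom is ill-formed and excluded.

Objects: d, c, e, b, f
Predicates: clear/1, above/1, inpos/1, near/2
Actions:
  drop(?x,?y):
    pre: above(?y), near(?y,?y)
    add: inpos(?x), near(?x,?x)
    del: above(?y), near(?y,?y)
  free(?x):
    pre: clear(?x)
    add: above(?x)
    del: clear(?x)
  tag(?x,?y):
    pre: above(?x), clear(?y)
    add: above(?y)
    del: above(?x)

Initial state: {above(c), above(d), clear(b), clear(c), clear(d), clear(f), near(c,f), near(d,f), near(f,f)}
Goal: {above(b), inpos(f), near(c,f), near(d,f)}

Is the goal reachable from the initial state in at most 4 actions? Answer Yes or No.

Yes

1. free(b)  →  {above(b), above(c), above(d), clear(c), clear(d), clear(f), near(c,f), near(d,f), near(f,f)}
2. free(f)  →  {above(b), above(c), above(d), above(f), clear(c), clear(d), near(c,f), near(d,f), near(f,f)}
3. drop(d,f)  →  {above(b), above(c), above(d), clear(c), clear(d), inpos(d), near(c,f), near(d,d), near(d,f)}
4. drop(f,d)  →  {above(b), above(c), clear(c), clear(d), inpos(d), inpos(f), near(c,f), near(d,f), near(f,f)}
optimal plan length = 4; 4 ≤ 4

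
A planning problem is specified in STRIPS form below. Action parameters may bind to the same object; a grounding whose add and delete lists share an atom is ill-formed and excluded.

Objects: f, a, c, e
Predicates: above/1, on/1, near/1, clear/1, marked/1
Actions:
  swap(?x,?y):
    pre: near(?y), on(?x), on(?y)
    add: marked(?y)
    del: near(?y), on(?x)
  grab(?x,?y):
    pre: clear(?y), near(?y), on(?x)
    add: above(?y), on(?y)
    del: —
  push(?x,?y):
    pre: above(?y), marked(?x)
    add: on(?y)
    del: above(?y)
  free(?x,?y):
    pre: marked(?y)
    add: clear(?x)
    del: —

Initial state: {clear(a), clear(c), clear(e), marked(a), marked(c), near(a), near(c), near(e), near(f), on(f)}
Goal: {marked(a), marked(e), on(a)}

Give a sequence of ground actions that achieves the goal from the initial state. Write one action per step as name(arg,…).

1. grab(f,a)  →  {above(a), clear(a), clear(c), clear(e), marked(a), marked(c), near(a), near(c), near(e), near(f), on(a), on(f)}
2. grab(f,e)  →  {above(a), above(e), clear(a), clear(c), clear(e), marked(a), marked(c), near(a), near(c), near(e), near(f), on(a), on(e), on(f)}
3. swap(f,e)  →  {above(a), above(e), clear(a), clear(c), clear(e), marked(a), marked(c), marked(e), near(a), near(c), near(f), on(a), on(e)}

grab(f,a); grab(f,e); swap(f,e)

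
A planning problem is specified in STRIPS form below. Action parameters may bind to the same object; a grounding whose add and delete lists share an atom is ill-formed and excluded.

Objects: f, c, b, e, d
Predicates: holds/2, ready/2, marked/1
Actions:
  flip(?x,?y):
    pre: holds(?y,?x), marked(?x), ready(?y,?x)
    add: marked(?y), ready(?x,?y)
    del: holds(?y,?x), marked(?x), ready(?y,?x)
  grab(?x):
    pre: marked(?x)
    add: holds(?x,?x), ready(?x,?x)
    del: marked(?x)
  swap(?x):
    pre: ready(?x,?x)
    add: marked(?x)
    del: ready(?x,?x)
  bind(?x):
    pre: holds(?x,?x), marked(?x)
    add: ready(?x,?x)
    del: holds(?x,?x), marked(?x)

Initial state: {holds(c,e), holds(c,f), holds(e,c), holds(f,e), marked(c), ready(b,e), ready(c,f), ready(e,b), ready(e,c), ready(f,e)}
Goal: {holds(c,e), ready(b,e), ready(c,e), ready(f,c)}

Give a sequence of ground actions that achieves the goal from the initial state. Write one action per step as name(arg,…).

flip(c,e); flip(e,f); flip(f,c)

1. flip(c,e)  →  {holds(c,e), holds(c,f), holds(f,e), marked(e), ready(b,e), ready(c,e), ready(c,f), ready(e,b), ready(f,e)}
2. flip(e,f)  →  {holds(c,e), holds(c,f), marked(f), ready(b,e), ready(c,e), ready(c,f), ready(e,b), ready(e,f)}
3. flip(f,c)  →  {holds(c,e), marked(c), ready(b,e), ready(c,e), ready(e,b), ready(e,f), ready(f,c)}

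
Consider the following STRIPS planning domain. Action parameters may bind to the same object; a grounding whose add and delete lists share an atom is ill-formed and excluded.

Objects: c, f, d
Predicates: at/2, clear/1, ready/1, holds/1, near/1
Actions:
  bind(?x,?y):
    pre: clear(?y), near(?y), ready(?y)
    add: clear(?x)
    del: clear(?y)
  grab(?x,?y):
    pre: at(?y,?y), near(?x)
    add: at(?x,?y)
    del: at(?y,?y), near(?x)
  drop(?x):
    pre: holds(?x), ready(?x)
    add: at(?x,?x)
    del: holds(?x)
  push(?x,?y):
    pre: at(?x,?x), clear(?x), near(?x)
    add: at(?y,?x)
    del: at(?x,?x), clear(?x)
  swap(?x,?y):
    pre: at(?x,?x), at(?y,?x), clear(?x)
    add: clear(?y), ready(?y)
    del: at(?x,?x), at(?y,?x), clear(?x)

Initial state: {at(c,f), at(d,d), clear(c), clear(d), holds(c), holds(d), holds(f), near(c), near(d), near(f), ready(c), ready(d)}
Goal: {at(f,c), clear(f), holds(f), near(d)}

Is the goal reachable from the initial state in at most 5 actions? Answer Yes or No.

Yes

1. bind(f,c)  →  {at(c,f), at(d,d), clear(d), clear(f), holds(c), holds(d), holds(f), near(c), near(d), near(f), ready(c), ready(d)}
2. drop(c)  →  {at(c,c), at(c,f), at(d,d), clear(d), clear(f), holds(d), holds(f), near(c), near(d), near(f), ready(c), ready(d)}
3. grab(f,c)  →  {at(c,f), at(d,d), at(f,c), clear(d), clear(f), holds(d), holds(f), near(c), near(d), ready(c), ready(d)}
optimal plan length = 3; 3 ≤ 5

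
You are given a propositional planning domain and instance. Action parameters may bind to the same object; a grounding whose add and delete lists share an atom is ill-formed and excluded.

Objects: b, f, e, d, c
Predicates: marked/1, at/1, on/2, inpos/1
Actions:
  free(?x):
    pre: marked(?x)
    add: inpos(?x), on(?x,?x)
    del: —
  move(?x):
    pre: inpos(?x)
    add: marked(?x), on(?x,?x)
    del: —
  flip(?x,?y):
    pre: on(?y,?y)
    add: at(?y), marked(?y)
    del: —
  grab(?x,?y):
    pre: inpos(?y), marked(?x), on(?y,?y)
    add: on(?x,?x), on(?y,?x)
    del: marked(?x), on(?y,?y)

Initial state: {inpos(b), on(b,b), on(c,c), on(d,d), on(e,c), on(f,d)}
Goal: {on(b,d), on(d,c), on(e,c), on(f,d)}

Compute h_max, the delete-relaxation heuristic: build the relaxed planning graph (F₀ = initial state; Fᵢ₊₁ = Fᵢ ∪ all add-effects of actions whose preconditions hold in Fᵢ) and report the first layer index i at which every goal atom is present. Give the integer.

3

F0 = init (6 atoms)
F1 = F0 ∪ {at(b), at(c), at(d), marked(b), marked(c), marked(d)}  (12 atoms)
F2 = F1 ∪ {inpos(c), inpos(d), on(b,c), on(b,d)}  (16 atoms)
F3 = F2 ∪ {on(c,b), on(c,d), on(d,b), on(d,c)}  (20 atoms)
goal ⊆ F3  ⇒  h_max = 3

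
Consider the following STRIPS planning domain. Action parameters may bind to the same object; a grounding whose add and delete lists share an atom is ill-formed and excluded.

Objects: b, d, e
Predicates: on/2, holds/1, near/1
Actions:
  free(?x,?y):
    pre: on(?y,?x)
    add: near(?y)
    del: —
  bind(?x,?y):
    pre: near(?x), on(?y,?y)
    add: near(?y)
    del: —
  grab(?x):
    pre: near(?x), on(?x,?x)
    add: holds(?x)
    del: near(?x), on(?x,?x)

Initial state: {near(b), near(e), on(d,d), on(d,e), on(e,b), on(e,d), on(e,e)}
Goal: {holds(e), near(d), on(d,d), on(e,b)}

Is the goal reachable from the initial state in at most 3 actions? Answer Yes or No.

1. free(d,d)  →  {near(b), near(d), near(e), on(d,d), on(d,e), on(e,b), on(e,d), on(e,e)}
2. grab(e)  →  {holds(e), near(b), near(d), on(d,d), on(d,e), on(e,b), on(e,d)}
optimal plan length = 2; 2 ≤ 3

Yes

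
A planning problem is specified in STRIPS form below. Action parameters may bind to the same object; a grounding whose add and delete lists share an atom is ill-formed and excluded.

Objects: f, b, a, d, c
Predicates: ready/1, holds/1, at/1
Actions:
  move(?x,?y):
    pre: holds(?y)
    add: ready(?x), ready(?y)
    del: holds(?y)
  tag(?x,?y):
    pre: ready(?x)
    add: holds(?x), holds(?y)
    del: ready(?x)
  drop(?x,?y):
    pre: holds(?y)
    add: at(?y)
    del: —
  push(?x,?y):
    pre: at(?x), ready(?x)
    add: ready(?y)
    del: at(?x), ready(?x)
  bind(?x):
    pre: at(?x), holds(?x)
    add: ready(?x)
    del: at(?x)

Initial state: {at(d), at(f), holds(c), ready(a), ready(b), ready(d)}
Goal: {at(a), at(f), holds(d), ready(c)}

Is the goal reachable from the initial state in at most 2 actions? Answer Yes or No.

1. move(f,c)  →  {at(d), at(f), ready(a), ready(b), ready(c), ready(d), ready(f)}
2. tag(a,d)  →  {at(d), at(f), holds(a), holds(d), ready(b), ready(c), ready(d), ready(f)}
3. drop(f,a)  →  {at(a), at(d), at(f), holds(a), holds(d), ready(b), ready(c), ready(d), ready(f)}
optimal plan length = 3; 3 > 2

No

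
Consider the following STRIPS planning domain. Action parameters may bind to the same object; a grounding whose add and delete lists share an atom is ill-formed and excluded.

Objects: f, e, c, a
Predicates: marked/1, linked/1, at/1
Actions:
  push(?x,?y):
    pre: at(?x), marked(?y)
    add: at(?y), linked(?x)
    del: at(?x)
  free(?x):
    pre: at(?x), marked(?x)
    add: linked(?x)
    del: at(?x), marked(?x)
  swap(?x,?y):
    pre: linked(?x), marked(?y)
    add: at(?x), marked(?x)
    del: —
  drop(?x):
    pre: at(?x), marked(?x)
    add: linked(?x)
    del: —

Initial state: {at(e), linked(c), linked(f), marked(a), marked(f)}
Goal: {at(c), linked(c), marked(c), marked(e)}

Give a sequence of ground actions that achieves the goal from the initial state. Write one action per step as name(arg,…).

1. push(e,f)  →  {at(f), linked(c), linked(e), linked(f), marked(a), marked(f)}
2. swap(e,f)  →  {at(e), at(f), linked(c), linked(e), linked(f), marked(a), marked(e), marked(f)}
3. swap(c,f)  →  {at(c), at(e), at(f), linked(c), linked(e), linked(f), marked(a), marked(c), marked(e), marked(f)}

push(e,f); swap(e,f); swap(c,f)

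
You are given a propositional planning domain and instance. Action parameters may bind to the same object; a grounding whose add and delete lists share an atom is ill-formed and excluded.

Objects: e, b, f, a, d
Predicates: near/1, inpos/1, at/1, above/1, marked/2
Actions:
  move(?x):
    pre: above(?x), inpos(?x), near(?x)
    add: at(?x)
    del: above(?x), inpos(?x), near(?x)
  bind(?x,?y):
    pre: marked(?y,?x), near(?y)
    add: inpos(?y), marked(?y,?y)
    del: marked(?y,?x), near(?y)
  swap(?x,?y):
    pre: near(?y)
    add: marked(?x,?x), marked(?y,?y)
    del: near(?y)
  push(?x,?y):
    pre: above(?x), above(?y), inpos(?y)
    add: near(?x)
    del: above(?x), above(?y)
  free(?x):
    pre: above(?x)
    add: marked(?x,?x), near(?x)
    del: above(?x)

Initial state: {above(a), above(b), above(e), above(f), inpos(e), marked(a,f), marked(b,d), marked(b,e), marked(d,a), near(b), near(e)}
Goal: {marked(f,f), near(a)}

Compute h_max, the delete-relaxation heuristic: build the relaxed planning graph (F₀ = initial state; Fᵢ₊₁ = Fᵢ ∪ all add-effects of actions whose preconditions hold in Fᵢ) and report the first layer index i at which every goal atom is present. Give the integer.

1

F0 = init (11 atoms)
F1 = F0 ∪ {at(e), inpos(b), marked(a,a), marked(b,b), marked(d,d), marked(e,e), marked(f,f), near(a), near(f)}  (20 atoms)
goal ⊆ F1  ⇒  h_max = 1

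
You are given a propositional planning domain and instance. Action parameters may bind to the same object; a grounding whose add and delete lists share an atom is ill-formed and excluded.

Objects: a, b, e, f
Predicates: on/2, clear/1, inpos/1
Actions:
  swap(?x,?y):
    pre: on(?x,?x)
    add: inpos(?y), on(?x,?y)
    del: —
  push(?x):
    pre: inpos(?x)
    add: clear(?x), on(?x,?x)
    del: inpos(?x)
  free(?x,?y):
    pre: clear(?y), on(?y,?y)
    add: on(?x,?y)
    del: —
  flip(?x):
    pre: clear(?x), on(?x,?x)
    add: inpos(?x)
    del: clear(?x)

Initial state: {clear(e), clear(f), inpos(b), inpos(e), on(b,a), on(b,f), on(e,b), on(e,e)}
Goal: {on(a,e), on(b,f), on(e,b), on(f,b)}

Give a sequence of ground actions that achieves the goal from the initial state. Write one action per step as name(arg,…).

1. push(b)  →  {clear(b), clear(e), clear(f), inpos(e), on(b,a), on(b,b), on(b,f), on(e,b), on(e,e)}
2. free(a,e)  →  {clear(b), clear(e), clear(f), inpos(e), on(a,e), on(b,a), on(b,b), on(b,f), on(e,b), on(e,e)}
3. free(f,b)  →  {clear(b), clear(e), clear(f), inpos(e), on(a,e), on(b,a), on(b,b), on(b,f), on(e,b), on(e,e), on(f,b)}

push(b); free(a,e); free(f,b)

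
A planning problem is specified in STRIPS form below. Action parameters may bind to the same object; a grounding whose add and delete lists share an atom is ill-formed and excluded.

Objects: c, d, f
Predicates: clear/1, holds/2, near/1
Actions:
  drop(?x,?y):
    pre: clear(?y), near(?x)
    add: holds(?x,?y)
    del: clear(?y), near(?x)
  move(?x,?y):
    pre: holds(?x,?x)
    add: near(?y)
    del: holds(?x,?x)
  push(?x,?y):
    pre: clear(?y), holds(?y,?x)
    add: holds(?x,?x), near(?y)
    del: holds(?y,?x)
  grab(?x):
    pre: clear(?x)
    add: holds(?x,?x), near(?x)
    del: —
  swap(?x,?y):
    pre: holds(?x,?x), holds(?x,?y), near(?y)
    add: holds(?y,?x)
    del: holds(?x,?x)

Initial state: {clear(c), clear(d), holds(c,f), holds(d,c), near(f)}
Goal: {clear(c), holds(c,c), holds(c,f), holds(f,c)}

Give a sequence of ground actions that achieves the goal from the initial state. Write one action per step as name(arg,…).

1. push(c,d)  →  {clear(c), clear(d), holds(c,c), holds(c,f), near(d), near(f)}
2. swap(c,f)  →  {clear(c), clear(d), holds(c,f), holds(f,c), near(d), near(f)}
3. grab(c)  →  {clear(c), clear(d), holds(c,c), holds(c,f), holds(f,c), near(c), near(d), near(f)}

push(c,d); swap(c,f); grab(c)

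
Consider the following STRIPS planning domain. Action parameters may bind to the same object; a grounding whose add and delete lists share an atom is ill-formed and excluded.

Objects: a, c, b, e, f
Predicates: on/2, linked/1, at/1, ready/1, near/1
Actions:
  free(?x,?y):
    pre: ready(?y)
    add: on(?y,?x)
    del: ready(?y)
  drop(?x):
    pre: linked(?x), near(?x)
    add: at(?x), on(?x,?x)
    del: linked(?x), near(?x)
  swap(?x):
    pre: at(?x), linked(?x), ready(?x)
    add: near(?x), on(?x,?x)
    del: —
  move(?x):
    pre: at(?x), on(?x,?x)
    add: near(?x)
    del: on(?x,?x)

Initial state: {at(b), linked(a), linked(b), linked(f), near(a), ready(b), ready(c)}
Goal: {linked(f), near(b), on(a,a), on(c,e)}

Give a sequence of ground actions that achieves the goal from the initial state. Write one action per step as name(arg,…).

1. free(e,c)  →  {at(b), linked(a), linked(b), linked(f), near(a), on(c,e), ready(b)}
2. drop(a)  →  {at(a), at(b), linked(b), linked(f), on(a,a), on(c,e), ready(b)}
3. swap(b)  →  {at(a), at(b), linked(b), linked(f), near(b), on(a,a), on(b,b), on(c,e), ready(b)}

free(e,c); drop(a); swap(b)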